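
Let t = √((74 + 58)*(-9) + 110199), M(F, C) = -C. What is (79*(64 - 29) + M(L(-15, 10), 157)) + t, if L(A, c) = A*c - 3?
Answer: 2608 + √109011 ≈ 2938.2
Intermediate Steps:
L(A, c) = -3 + A*c
t = √109011 (t = √(132*(-9) + 110199) = √(-1188 + 110199) = √109011 ≈ 330.17)
(79*(64 - 29) + M(L(-15, 10), 157)) + t = (79*(64 - 29) - 1*157) + √109011 = (79*35 - 157) + √109011 = (2765 - 157) + √109011 = 2608 + √109011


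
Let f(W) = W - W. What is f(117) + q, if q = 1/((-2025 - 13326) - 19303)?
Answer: -1/34654 ≈ -2.8857e-5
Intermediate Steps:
f(W) = 0
q = -1/34654 (q = 1/(-15351 - 19303) = 1/(-34654) = -1/34654 ≈ -2.8857e-5)
f(117) + q = 0 - 1/34654 = -1/34654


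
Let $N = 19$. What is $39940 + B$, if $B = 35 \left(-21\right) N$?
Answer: $25975$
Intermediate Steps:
$B = -13965$ ($B = 35 \left(-21\right) 19 = \left(-735\right) 19 = -13965$)
$39940 + B = 39940 - 13965 = 25975$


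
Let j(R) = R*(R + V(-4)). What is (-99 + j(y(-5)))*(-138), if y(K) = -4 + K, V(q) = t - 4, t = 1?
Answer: -1242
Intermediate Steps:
V(q) = -3 (V(q) = 1 - 4 = -3)
j(R) = R*(-3 + R) (j(R) = R*(R - 3) = R*(-3 + R))
(-99 + j(y(-5)))*(-138) = (-99 + (-4 - 5)*(-3 + (-4 - 5)))*(-138) = (-99 - 9*(-3 - 9))*(-138) = (-99 - 9*(-12))*(-138) = (-99 + 108)*(-138) = 9*(-138) = -1242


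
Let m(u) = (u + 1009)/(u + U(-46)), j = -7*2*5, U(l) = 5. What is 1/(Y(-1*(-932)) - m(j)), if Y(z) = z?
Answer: 65/61519 ≈ 0.0010566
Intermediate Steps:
j = -70 (j = -14*5 = -70)
m(u) = (1009 + u)/(5 + u) (m(u) = (u + 1009)/(u + 5) = (1009 + u)/(5 + u))
1/(Y(-1*(-932)) - m(j)) = 1/(-1*(-932) - (1009 - 70)/(5 - 70)) = 1/(932 - 939/(-65)) = 1/(932 - (-1)*939/65) = 1/(932 - 1*(-939/65)) = 1/(932 + 939/65) = 1/(61519/65) = 65/61519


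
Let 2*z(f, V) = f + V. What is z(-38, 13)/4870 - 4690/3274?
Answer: -4576245/3188876 ≈ -1.4351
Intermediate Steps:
z(f, V) = V/2 + f/2 (z(f, V) = (f + V)/2 = (V + f)/2 = V/2 + f/2)
z(-38, 13)/4870 - 4690/3274 = ((1/2)*13 + (1/2)*(-38))/4870 - 4690/3274 = (13/2 - 19)*(1/4870) - 4690*1/3274 = -25/2*1/4870 - 2345/1637 = -5/1948 - 2345/1637 = -4576245/3188876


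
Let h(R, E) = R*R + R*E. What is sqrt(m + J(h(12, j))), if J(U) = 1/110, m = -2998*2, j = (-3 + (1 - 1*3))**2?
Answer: I*sqrt(72551490)/110 ≈ 77.434*I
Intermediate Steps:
j = 25 (j = (-3 + (1 - 3))**2 = (-3 - 2)**2 = (-5)**2 = 25)
h(R, E) = R**2 + E*R
m = -5996
J(U) = 1/110
sqrt(m + J(h(12, j))) = sqrt(-5996 + 1/110) = sqrt(-659559/110) = I*sqrt(72551490)/110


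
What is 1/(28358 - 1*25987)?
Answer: 1/2371 ≈ 0.00042176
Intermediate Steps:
1/(28358 - 1*25987) = 1/(28358 - 25987) = 1/2371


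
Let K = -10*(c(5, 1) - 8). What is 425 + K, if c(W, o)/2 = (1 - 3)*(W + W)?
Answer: 905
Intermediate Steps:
c(W, o) = -8*W (c(W, o) = 2*((1 - 3)*(W + W)) = 2*(-4*W) = -8*W)
K = 480 (K = -10*(-8*5 - 8) = -10*(-40 - 8) = -10*(-48) = 480)
425 + K = 425 + 480 = 905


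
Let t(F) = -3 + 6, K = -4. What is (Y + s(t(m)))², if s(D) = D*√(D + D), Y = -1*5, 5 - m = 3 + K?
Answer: 79 - 30*√6 ≈ 5.5153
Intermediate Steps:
m = 6 (m = 5 - (3 - 4) = 5 - 1*(-1) = 5 + 1 = 6)
Y = -5
t(F) = 3
s(D) = √2*D^(3/2) (s(D) = D*√(2*D) = D*(√2*√D) = √2*D^(3/2))
(Y + s(t(m)))² = (-5 + √2*3^(3/2))² = (-5 + √2*(3*√3))² = (-5 + 3*√6)²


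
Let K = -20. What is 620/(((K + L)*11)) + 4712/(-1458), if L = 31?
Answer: 166904/88209 ≈ 1.8921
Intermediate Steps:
620/(((K + L)*11)) + 4712/(-1458) = 620/(((-20 + 31)*11)) + 4712/(-1458) = 620/((11*11)) + 4712*(-1/1458) = 620/121 - 2356/729 = 166904/88209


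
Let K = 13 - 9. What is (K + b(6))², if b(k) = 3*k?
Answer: 484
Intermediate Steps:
K = 4
(K + b(6))² = (4 + 3*6)² = (4 + 18)² = 22² = 484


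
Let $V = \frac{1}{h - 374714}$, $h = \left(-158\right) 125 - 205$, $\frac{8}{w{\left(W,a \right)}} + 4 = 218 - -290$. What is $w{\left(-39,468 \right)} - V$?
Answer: $\frac{394732}{24864147} \approx 0.015876$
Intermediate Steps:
$w{\left(W,a \right)} = \frac{1}{63}$ ($w{\left(W,a \right)} = \frac{8}{-4 + \left(218 - -290\right)} = \frac{8}{-4 + \left(218 + 290\right)} = \frac{8}{-4 + 508} = \frac{8}{504} = 8 \cdot \frac{1}{504} = \frac{1}{63}$)
$h = -19955$ ($h = -19750 - 205 = -19955$)
$V = - \frac{1}{394669}$ ($V = \frac{1}{-19955 - 374714} = \frac{1}{-394669} = - \frac{1}{394669} \approx -2.5338 \cdot 10^{-6}$)
$w{\left(-39,468 \right)} - V = \frac{1}{63} - - \frac{1}{394669} = \frac{1}{63} + \frac{1}{394669} = \frac{394732}{24864147}$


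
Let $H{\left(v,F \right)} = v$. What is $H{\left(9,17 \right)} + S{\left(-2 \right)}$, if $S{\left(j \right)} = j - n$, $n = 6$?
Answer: $1$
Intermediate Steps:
$S{\left(j \right)} = -6 + j$ ($S{\left(j \right)} = j - 6 = -6 + j$)
$H{\left(9,17 \right)} + S{\left(-2 \right)} = 9 - 8 = 1$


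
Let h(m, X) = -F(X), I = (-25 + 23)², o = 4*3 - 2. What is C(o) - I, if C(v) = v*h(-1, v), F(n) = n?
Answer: -104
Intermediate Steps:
o = 10 (o = 12 - 2 = 10)
I = 4 (I = (-2)² = 4)
h(m, X) = -X
C(v) = -v² (C(v) = v*(-v) = -v²)
C(o) - I = -1*10² - 1*4 = -1*100 - 4 = -100 - 4 = -104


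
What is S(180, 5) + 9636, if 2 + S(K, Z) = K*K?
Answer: 42034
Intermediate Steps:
S(K, Z) = -2 + K² (S(K, Z) = -2 + K*K = -2 + K²)
S(180, 5) + 9636 = (-2 + 180²) + 9636 = (-2 + 32400) + 9636 = 32398 + 9636 = 42034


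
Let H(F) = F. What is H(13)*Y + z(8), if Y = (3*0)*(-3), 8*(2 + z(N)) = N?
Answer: -1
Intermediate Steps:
z(N) = -2 + N/8
Y = 0 (Y = 0*(-3) = 0)
H(13)*Y + z(8) = 13*0 + (-2 + (⅛)*8) = 0 + (-2 + 1) = 0 - 1 = -1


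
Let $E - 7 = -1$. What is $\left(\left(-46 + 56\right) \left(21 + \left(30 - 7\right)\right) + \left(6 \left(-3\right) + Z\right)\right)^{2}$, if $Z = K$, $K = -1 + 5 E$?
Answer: $203401$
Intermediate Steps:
$E = 6$ ($E = 7 - 1 = 6$)
$K = 29$ ($K = -1 + 5 \cdot 6 = -1 + 30 = 29$)
$Z = 29$
$\left(\left(-46 + 56\right) \left(21 + \left(30 - 7\right)\right) + \left(6 \left(-3\right) + Z\right)\right)^{2} = \left(\left(-46 + 56\right) \left(21 + \left(30 - 7\right)\right) + \left(6 \left(-3\right) + 29\right)\right)^{2} = \left(10 \left(21 + \left(30 - 7\right)\right) + \left(-18 + 29\right)\right)^{2} = \left(10 \left(21 + 23\right) + 11\right)^{2} = \left(10 \cdot 44 + 11\right)^{2} = \left(440 + 11\right)^{2} = 451^{2} = 203401$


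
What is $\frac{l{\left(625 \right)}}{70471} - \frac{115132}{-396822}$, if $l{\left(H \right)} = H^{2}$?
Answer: $\frac{81561030461}{13982221581} \approx 5.8332$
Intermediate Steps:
$\frac{l{\left(625 \right)}}{70471} - \frac{115132}{-396822} = \frac{625^{2}}{70471} - \frac{115132}{-396822} = 390625 \cdot \frac{1}{70471} - - \frac{57566}{198411} = \frac{390625}{70471} + \frac{57566}{198411} = \frac{81561030461}{13982221581}$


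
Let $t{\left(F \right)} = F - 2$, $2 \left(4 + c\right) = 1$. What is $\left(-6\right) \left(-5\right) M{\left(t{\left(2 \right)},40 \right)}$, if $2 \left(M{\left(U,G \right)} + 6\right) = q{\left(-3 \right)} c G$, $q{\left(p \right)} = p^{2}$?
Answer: $-19080$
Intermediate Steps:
$c = - \frac{7}{2}$ ($c = -4 + \frac{1}{2} \cdot 1 = -4 + \frac{1}{2} = - \frac{7}{2} \approx -3.5$)
$t{\left(F \right)} = -2 + F$
$M{\left(U,G \right)} = -6 - \frac{63 G}{4}$ ($M{\left(U,G \right)} = -6 + \frac{\left(-3\right)^{2} \left(- \frac{7}{2}\right) G}{2} = -6 + \frac{9 \left(- \frac{7}{2}\right) G}{2} = -6 + \frac{\left(- \frac{63}{2}\right) G}{2} = -6 - \frac{63 G}{4}$)
$\left(-6\right) \left(-5\right) M{\left(t{\left(2 \right)},40 \right)} = \left(-6\right) \left(-5\right) \left(-6 - 630\right) = 30 \left(-6 - 630\right) = 30 \left(-636\right) = -19080$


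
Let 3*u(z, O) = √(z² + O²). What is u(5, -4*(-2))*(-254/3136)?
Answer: -127*√89/4704 ≈ -0.25470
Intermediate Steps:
u(z, O) = √(O² + z²)/3 (u(z, O) = √(z² + O²)/3 = √(O² + z²)/3)
u(5, -4*(-2))*(-254/3136) = (√((-4*(-2))² + 5²)/3)*(-254/3136) = (√(8² + 25)/3)*(-254*1/3136) = (√(64 + 25)/3)*(-127/1568) = (√89/3)*(-127/1568) = -127*√89/4704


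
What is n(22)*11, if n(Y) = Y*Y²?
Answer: 117128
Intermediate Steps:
n(Y) = Y³
n(22)*11 = 22³*11 = 10648*11 = 117128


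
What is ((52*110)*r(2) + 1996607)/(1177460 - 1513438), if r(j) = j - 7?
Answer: -1968007/335978 ≈ -5.8575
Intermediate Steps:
r(j) = -7 + j
((52*110)*r(2) + 1996607)/(1177460 - 1513438) = ((52*110)*(-7 + 2) + 1996607)/(1177460 - 1513438) = (5720*(-5) + 1996607)/(-335978) = (-28600 + 1996607)*(-1/335978) = 1968007*(-1/335978) = -1968007/335978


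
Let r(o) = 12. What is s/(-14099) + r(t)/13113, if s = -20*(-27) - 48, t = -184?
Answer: -2094136/61626729 ≈ -0.033981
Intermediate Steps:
s = 492 (s = 540 - 48 = 492)
s/(-14099) + r(t)/13113 = 492/(-14099) + 12/13113 = 492*(-1/14099) + 12*(1/13113) = -492/14099 + 4/4371 = -2094136/61626729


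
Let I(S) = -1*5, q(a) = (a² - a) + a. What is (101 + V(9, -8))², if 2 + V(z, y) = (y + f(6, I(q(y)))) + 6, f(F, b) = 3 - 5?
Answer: 9025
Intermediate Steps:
q(a) = a²
I(S) = -5
f(F, b) = -2
V(z, y) = 2 + y (V(z, y) = -2 + ((y - 2) + 6) = -2 + ((-2 + y) + 6) = -2 + (4 + y) = 2 + y)
(101 + V(9, -8))² = (101 + (2 - 8))² = (101 - 6)² = 95² = 9025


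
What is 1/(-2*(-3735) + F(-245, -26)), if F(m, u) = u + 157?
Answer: 1/7601 ≈ 0.00013156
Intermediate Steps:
F(m, u) = 157 + u
1/(-2*(-3735) + F(-245, -26)) = 1/(-2*(-3735) + (157 - 26)) = 1/(7470 + 131) = 1/7601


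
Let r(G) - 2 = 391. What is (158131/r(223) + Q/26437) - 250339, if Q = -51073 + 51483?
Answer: -2596776701822/10389741 ≈ -2.4994e+5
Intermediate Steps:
Q = 410
r(G) = 393 (r(G) = 2 + 391 = 393)
(158131/r(223) + Q/26437) - 250339 = (158131/393 + 410/26437) - 250339 = 4180670377/10389741 - 250339 = -2596776701822/10389741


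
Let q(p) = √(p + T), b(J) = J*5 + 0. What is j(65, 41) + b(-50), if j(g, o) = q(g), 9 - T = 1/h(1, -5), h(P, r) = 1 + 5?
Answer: -250 + √2658/6 ≈ -241.41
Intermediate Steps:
h(P, r) = 6
b(J) = 5*J (b(J) = 5*J + 0 = 5*J)
T = 53/6 (T = 9 - 1/6 = 9 - 1*⅙ = 9 - ⅙ = 53/6 ≈ 8.8333)
q(p) = √(53/6 + p) (q(p) = √(p + 53/6) = √(53/6 + p))
j(g, o) = √(318 + 36*g)/6
j(65, 41) + b(-50) = √(318 + 36*65)/6 + 5*(-50) = √(318 + 2340)/6 - 250 = √2658/6 - 250 = -250 + √2658/6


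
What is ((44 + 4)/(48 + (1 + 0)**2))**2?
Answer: 2304/2401 ≈ 0.95960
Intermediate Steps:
((44 + 4)/(48 + (1 + 0)**2))**2 = (48/(48 + 1**2))**2 = (48/(48 + 1))**2 = (48/49)**2 = 2304/2401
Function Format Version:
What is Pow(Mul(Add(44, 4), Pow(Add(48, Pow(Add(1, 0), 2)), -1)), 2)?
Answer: Rational(2304, 2401) ≈ 0.95960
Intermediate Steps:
Pow(Mul(Add(44, 4), Pow(Add(48, Pow(Add(1, 0), 2)), -1)), 2) = Pow(Mul(48, Pow(Add(48, Pow(1, 2)), -1)), 2) = Pow(Mul(48, Pow(Add(48, 1), -1)), 2) = Pow(Mul(48, Pow(49, -1)), 2) = Pow(Mul(48, Rational(1, 49)), 2) = Pow(Rational(48, 49), 2) = Rational(2304, 2401)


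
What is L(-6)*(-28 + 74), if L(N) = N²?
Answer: 1656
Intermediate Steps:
L(-6)*(-28 + 74) = (-6)²*(-28 + 74) = 36*46 = 1656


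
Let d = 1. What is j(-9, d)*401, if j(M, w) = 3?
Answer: 1203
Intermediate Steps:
j(-9, d)*401 = 3*401 = 1203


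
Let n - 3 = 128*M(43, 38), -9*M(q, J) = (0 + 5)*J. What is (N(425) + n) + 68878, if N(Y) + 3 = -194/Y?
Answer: 253120604/3825 ≈ 66175.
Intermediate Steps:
M(q, J) = -5*J/9 (M(q, J) = -(0 + 5)*J/9 = -5*J/9)
N(Y) = -3 - 194/Y
n = -24293/9 (n = 3 + 128*(-5/9*38) = 3 + 128*(-190/9) = 3 - 24320/9 = -24293/9 ≈ -2699.2)
(N(425) + n) + 68878 = ((-3 - 194/425) - 24293/9) + 68878 = (-1469/425 - 24293/9) + 68878 = -10337746/3825 + 68878 = 253120604/3825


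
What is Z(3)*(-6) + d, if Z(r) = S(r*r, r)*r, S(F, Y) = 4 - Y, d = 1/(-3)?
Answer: -55/3 ≈ -18.333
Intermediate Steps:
d = -⅓ ≈ -0.33333
Z(r) = r*(4 - r) (Z(r) = (4 - r)*r = r*(4 - r))
Z(3)*(-6) + d = (3*(4 - 1*3))*(-6) - ⅓ = (3*(4 - 3))*(-6) - ⅓ = (3*1)*(-6) - ⅓ = 3*(-6) - ⅓ = -18 - ⅓ = -55/3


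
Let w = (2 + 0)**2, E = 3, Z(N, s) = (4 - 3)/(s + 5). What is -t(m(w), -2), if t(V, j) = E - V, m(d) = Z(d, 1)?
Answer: -17/6 ≈ -2.8333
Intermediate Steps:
Z(N, s) = 1/(5 + s)
w = 4 (w = 2**2 = 4)
m(d) = 1/6 (m(d) = 1/(5 + 1) = 1/6)
t(V, j) = 3 - V
-t(m(w), -2) = -(3 - 1*1/6) = -(3 - 1/6) = -1*17/6 = -17/6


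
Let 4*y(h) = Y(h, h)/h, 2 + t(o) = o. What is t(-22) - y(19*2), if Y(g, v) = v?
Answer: -97/4 ≈ -24.250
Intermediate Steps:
t(o) = -2 + o
y(h) = ¼ (y(h) = (h/h)/4 = (¼)*1 = ¼)
t(-22) - y(19*2) = (-2 - 22) - 1*¼ = -24 - ¼ = -97/4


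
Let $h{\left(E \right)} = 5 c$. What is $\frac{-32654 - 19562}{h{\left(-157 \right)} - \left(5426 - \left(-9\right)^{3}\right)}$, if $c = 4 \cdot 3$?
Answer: $\frac{52216}{6095} \approx 8.567$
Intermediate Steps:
$c = 12$
$h{\left(E \right)} = 60$ ($h{\left(E \right)} = 5 \cdot 12 = 60$)
$\frac{-32654 - 19562}{h{\left(-157 \right)} - \left(5426 - \left(-9\right)^{3}\right)} = \frac{-32654 - 19562}{60 - \left(5426 - \left(-9\right)^{3}\right)} = - \frac{52216}{60 - 6155} = - \frac{52216}{-6095} = \left(-52216\right) \left(- \frac{1}{6095}\right) = \frac{52216}{6095}$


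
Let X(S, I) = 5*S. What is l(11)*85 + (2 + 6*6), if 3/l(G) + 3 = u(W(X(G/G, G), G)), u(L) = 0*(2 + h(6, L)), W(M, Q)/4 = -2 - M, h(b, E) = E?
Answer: -47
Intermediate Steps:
W(M, Q) = -8 - 4*M (W(M, Q) = 4*(-2 - M) = -8 - 4*M)
u(L) = 0 (u(L) = 0*(2 + L) = 0)
l(G) = -1 (l(G) = 3/(-3 + 0) = 3/(-3) = 3*(-⅓) = -1)
l(11)*85 + (2 + 6*6) = -1*85 + (2 + 6*6) = -85 + (2 + 36) = -85 + 38 = -47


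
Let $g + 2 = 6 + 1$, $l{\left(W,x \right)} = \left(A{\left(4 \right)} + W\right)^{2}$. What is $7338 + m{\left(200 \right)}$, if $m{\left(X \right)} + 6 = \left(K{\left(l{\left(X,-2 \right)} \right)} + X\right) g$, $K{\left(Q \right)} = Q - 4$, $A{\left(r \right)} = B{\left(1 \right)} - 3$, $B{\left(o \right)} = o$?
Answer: $204332$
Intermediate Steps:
$A{\left(r \right)} = -2$ ($A{\left(r \right)} = 1 - 3 = -2$)
$l{\left(W,x \right)} = \left(-2 + W\right)^{2}$
$K{\left(Q \right)} = -4 + Q$ ($K{\left(Q \right)} = Q - 4 = -4 + Q$)
$g = 5$ ($g = -2 + \left(6 + 1\right) = -2 + 7 = 5$)
$m{\left(X \right)} = -26 + 5 X + 5 \left(-2 + X\right)^{2}$ ($m{\left(X \right)} = -6 + \left(\left(-4 + \left(-2 + X\right)^{2}\right) + X\right) 5 = -6 + \left(-4 + X + \left(-2 + X\right)^{2}\right) 5 = -6 + \left(-20 + 5 X + 5 \left(-2 + X\right)^{2}\right) = -26 + 5 X + 5 \left(-2 + X\right)^{2}$)
$7338 + m{\left(200 \right)} = 7338 - \left(3006 - 200000\right) = 7338 - -196994 = 7338 + 196994 = 204332$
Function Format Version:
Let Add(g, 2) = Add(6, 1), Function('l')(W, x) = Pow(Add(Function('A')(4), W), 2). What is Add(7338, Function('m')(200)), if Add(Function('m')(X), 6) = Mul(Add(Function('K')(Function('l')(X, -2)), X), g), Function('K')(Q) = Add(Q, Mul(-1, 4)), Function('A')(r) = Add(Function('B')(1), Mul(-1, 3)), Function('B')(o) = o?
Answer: 204332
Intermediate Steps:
Function('A')(r) = -2 (Function('A')(r) = Add(1, Mul(-1, 3)) = Add(1, -3) = -2)
Function('l')(W, x) = Pow(Add(-2, W), 2)
Function('K')(Q) = Add(-4, Q) (Function('K')(Q) = Add(Q, -4) = Add(-4, Q))
g = 5 (g = Add(-2, Add(6, 1)) = Add(-2, 7) = 5)
Function('m')(X) = Add(-26, Mul(5, X), Mul(5, Pow(Add(-2, X), 2))) (Function('m')(X) = Add(-6, Mul(Add(Add(-4, Pow(Add(-2, X), 2)), X), 5)) = Add(-6, Mul(Add(-4, X, Pow(Add(-2, X), 2)), 5)) = Add(-6, Add(-20, Mul(5, X), Mul(5, Pow(Add(-2, X), 2)))) = Add(-26, Mul(5, X), Mul(5, Pow(Add(-2, X), 2))))
Add(7338, Function('m')(200)) = Add(7338, Add(-6, Mul(-15, 200), Mul(5, Pow(200, 2)))) = Add(7338, Add(-6, -3000, Mul(5, 40000))) = Add(7338, Add(-6, -3000, 200000)) = Add(7338, 196994) = 204332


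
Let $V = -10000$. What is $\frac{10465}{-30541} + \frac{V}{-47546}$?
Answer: $- \frac{13725635}{103721599} \approx -0.13233$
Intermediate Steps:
$\frac{10465}{-30541} + \frac{V}{-47546} = \frac{10465}{-30541} - \frac{10000}{-47546} = 10465 \left(- \frac{1}{30541}\right) - - \frac{5000}{23773} = - \frac{1495}{4363} + \frac{5000}{23773} = - \frac{13725635}{103721599}$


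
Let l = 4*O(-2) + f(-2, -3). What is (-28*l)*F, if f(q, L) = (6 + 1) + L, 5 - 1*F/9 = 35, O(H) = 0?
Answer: 30240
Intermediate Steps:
F = -270 (F = 45 - 9*35 = 45 - 315 = -270)
f(q, L) = 7 + L
l = 4 (l = 4*0 + (7 - 3) = 0 + 4 = 4)
(-28*l)*F = -28*4*(-270) = -112*(-270) = 30240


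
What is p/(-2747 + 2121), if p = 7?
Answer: -7/626 ≈ -0.011182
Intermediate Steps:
p/(-2747 + 2121) = 7/(-2747 + 2121) = 7/(-626) = 7*(-1/626) = -7/626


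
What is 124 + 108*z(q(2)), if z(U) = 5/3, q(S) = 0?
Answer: 304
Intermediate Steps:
z(U) = 5/3 (z(U) = 5*(⅓) = 5/3)
124 + 108*z(q(2)) = 124 + 108*(5/3) = 124 + 180 = 304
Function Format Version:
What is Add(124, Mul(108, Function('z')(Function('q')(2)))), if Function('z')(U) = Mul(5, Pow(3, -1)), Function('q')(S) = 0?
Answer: 304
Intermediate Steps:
Function('z')(U) = Rational(5, 3) (Function('z')(U) = Mul(5, Rational(1, 3)) = Rational(5, 3))
Add(124, Mul(108, Function('z')(Function('q')(2)))) = Add(124, Mul(108, Rational(5, 3))) = Add(124, 180) = 304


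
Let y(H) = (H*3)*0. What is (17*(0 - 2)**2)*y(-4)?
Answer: 0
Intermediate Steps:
y(H) = 0 (y(H) = (3*H)*0 = 0)
(17*(0 - 2)**2)*y(-4) = (17*(0 - 2)**2)*0 = (17*(-2)**2)*0 = (17*4)*0 = 68*0 = 0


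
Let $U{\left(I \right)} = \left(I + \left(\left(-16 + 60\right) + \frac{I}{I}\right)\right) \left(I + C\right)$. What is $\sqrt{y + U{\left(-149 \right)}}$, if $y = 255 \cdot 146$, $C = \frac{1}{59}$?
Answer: $\frac{\sqrt{183533070}}{59} \approx 229.62$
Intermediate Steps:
$C = \frac{1}{59} \approx 0.016949$
$y = 37230$
$U{\left(I \right)} = \left(45 + I\right) \left(\frac{1}{59} + I\right)$ ($U{\left(I \right)} = \left(I + \left(\left(-16 + 60\right) + \frac{I}{I}\right)\right) \left(I + \frac{1}{59}\right) = \left(I + \left(44 + 1\right)\right) \left(\frac{1}{59} + I\right) = \left(I + 45\right) \left(\frac{1}{59} + I\right) = \left(45 + I\right) \left(\frac{1}{59} + I\right)$)
$\sqrt{y + U{\left(-149 \right)}} = \sqrt{37230 + \left(\frac{45}{59} + \left(-149\right)^{2} + \frac{2656}{59} \left(-149\right)\right)} = \sqrt{37230 + \left(\frac{45}{59} + 22201 - \frac{395744}{59}\right)} = \sqrt{37230 + \frac{914160}{59}} = \sqrt{\frac{3110730}{59}} = \frac{\sqrt{183533070}}{59}$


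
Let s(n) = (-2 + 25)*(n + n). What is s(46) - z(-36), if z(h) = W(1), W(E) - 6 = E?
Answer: 2109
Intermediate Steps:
W(E) = 6 + E
z(h) = 7 (z(h) = 6 + 1 = 7)
s(n) = 46*n (s(n) = 23*(2*n) = 46*n)
s(46) - z(-36) = 46*46 - 1*7 = 2116 - 7 = 2109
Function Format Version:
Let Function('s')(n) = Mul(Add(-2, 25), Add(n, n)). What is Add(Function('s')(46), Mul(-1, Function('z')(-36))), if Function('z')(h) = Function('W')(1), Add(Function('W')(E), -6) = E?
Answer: 2109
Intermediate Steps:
Function('W')(E) = Add(6, E)
Function('z')(h) = 7 (Function('z')(h) = Add(6, 1) = 7)
Function('s')(n) = Mul(46, n) (Function('s')(n) = Mul(23, Mul(2, n)) = Mul(46, n))
Add(Function('s')(46), Mul(-1, Function('z')(-36))) = Add(Mul(46, 46), Mul(-1, 7)) = Add(2116, -7) = 2109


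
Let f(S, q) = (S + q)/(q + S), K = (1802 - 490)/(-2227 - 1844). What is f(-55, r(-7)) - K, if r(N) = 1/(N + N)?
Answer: 5383/4071 ≈ 1.3223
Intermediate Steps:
r(N) = 1/(2*N)
K = -1312/4071 (K = 1312/(-4071) = 1312*(-1/4071) = -1312/4071 ≈ -0.32228)
f(S, q) = 1 (f(S, q) = (S + q)/(S + q) = 1)
f(-55, r(-7)) - K = 1 - 1*(-1312/4071) = 1 + 1312/4071 = 5383/4071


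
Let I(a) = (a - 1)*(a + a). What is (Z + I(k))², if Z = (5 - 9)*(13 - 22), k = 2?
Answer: 1600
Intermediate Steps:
I(a) = 2*a*(-1 + a) (I(a) = (-1 + a)*(2*a) = 2*a*(-1 + a))
Z = 36 (Z = -4*(-9) = 36)
(Z + I(k))² = (36 + 2*2*(-1 + 2))² = (36 + 2*2*1)² = (36 + 4)² = 40² = 1600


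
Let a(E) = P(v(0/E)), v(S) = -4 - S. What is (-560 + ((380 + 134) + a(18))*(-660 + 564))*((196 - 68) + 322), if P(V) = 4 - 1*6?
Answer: -22370400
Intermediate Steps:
P(V) = -2 (P(V) = 4 - 6 = -2)
a(E) = -2
(-560 + ((380 + 134) + a(18))*(-660 + 564))*((196 - 68) + 322) = (-560 + ((380 + 134) - 2)*(-660 + 564))*((196 - 68) + 322) = (-560 + (514 - 2)*(-96))*(128 + 322) = (-560 + 512*(-96))*450 = (-560 - 49152)*450 = -49712*450 = -22370400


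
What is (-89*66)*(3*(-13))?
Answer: 229086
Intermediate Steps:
(-89*66)*(3*(-13)) = -5874*(-39) = 229086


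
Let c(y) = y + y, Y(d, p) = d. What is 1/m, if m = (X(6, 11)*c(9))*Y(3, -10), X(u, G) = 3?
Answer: 1/162 ≈ 0.0061728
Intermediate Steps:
c(y) = 2*y
m = 162 (m = (3*(2*9))*3 = (3*18)*3 = 54*3 = 162)
1/m = 1/162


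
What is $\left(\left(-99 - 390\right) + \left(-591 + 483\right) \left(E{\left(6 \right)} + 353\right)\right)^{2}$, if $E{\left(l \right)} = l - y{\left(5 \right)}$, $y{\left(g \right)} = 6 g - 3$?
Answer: $1320959025$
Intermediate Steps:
$y{\left(g \right)} = -3 + 6 g$
$E{\left(l \right)} = -27 + l$ ($E{\left(l \right)} = l - \left(-3 + 6 \cdot 5\right) = l - \left(-3 + 30\right) = l - 27 = -27 + l$)
$\left(\left(-99 - 390\right) + \left(-591 + 483\right) \left(E{\left(6 \right)} + 353\right)\right)^{2} = \left(\left(-99 - 390\right) + \left(-591 + 483\right) \left(\left(-27 + 6\right) + 353\right)\right)^{2} = \left(\left(-99 - 390\right) - 108 \left(-21 + 353\right)\right)^{2} = \left(-489 - 35856\right)^{2} = \left(-36345\right)^{2} = 1320959025$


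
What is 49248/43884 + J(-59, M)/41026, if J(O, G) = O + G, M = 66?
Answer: 56132101/50010694 ≈ 1.1224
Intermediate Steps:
J(O, G) = G + O
49248/43884 + J(-59, M)/41026 = 49248/43884 + (66 - 59)/41026 = 49248*(1/43884) + 7*(1/41026) = 1368/1219 + 7/41026 = 56132101/50010694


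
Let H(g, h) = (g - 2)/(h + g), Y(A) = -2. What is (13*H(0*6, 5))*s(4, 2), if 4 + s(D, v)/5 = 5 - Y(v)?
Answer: -78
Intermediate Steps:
s(D, v) = 15 (s(D, v) = -20 + 5*(5 - 1*(-2)) = -20 + 5*(5 + 2) = -20 + 5*7 = -20 + 35 = 15)
H(g, h) = (-2 + g)/(g + h)
(13*H(0*6, 5))*s(4, 2) = (13*((-2 + 0*6)/(0*6 + 5)))*15 = (13*((-2 + 0)/(0 + 5)))*15 = (13*(-2/5))*15 = -26/5*15 = -78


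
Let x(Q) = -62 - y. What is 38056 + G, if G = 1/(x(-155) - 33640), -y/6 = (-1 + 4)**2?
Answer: 1280508287/33648 ≈ 38056.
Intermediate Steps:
y = -54 (y = -6*(-1 + 4)**2 = -6*3**2 = -6*9 = -54)
x(Q) = -8 (x(Q) = -62 - 1*(-54) = -62 + 54 = -8)
G = -1/33648 (G = 1/(-8 - 33640) = 1/(-33648) = -1/33648 ≈ -2.9719e-5)
38056 + G = 38056 - 1/33648 = 1280508287/33648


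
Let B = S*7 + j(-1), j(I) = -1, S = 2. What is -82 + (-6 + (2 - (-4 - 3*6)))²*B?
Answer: 4130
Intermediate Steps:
B = 13 (B = 2*7 - 1 = 14 - 1 = 13)
-82 + (-6 + (2 - (-4 - 3*6)))²*B = -82 + (-6 + (2 - (-4 - 3*6)))²*13 = -82 + (-6 + (2 - (-4 - 18)))²*13 = -82 + (-6 + (2 - 1*(-22)))²*13 = -82 + (-6 + (2 + 22))²*13 = -82 + (-6 + 24)²*13 = -82 + 18²*13 = -82 + 324*13 = -82 + 4212 = 4130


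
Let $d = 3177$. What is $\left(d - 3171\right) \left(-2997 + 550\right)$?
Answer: $-14682$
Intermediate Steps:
$\left(d - 3171\right) \left(-2997 + 550\right) = \left(3177 - 3171\right) \left(-2997 + 550\right) = 6 \left(-2447\right) = -14682$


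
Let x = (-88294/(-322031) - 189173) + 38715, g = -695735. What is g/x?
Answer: 224048237785/48452051904 ≈ 4.6241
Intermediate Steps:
x = -48452051904/322031 (x = (-88294*(-1/322031) - 189173) + 38715 = (88294/322031 - 189173) + 38715 = -60919482069/322031 + 38715 = -48452051904/322031 ≈ -1.5046e+5)
g/x = -695735/(-48452051904/322031) = -695735*(-322031/48452051904) = 224048237785/48452051904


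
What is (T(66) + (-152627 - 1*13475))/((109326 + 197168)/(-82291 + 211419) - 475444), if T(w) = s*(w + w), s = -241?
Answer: 12778119496/30696413169 ≈ 0.41627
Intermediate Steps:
T(w) = -482*w (T(w) = -241*(w + w) = -482*w)
(T(66) + (-152627 - 1*13475))/((109326 + 197168)/(-82291 + 211419) - 475444) = (-482*66 + (-152627 - 1*13475))/((109326 + 197168)/(-82291 + 211419) - 475444) = (-31812 + (-152627 - 13475))/(306494/129128 - 475444) = (-31812 - 166102)/(306494*(1/129128) - 475444) = -197914/(153247/64564 - 475444) = -197914/(-30696413169/64564) = -197914*(-64564/30696413169) = 12778119496/30696413169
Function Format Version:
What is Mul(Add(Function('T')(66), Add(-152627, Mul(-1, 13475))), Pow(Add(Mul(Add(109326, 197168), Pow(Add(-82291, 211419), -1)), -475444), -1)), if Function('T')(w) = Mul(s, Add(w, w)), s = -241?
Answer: Rational(12778119496, 30696413169) ≈ 0.41627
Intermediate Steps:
Function('T')(w) = Mul(-482, w) (Function('T')(w) = Mul(-241, Add(w, w)) = Mul(-241, Mul(2, w)) = Mul(-482, w))
Mul(Add(Function('T')(66), Add(-152627, Mul(-1, 13475))), Pow(Add(Mul(Add(109326, 197168), Pow(Add(-82291, 211419), -1)), -475444), -1)) = Mul(Add(Mul(-482, 66), Add(-152627, Mul(-1, 13475))), Pow(Add(Mul(Add(109326, 197168), Pow(Add(-82291, 211419), -1)), -475444), -1)) = Mul(Add(-31812, Add(-152627, -13475)), Pow(Add(Mul(306494, Pow(129128, -1)), -475444), -1)) = Mul(Add(-31812, -166102), Pow(Add(Mul(306494, Rational(1, 129128)), -475444), -1)) = Mul(-197914, Pow(Add(Rational(153247, 64564), -475444), -1)) = Mul(-197914, Pow(Rational(-30696413169, 64564), -1)) = Mul(-197914, Rational(-64564, 30696413169)) = Rational(12778119496, 30696413169)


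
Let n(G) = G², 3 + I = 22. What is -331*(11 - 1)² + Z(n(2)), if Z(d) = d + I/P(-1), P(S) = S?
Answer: -33115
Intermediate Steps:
I = 19 (I = -3 + 22 = 19)
Z(d) = -19 + d (Z(d) = d + 19/(-1) = d + 19*(-1) = d - 19 = -19 + d)
-331*(11 - 1)² + Z(n(2)) = -331*(11 - 1)² + (-19 + 2²) = -331*10² + (-19 + 4) = -331*100 - 15 = -33100 - 15 = -33115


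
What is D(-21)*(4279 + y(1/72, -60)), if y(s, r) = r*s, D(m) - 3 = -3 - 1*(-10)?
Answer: 128345/3 ≈ 42782.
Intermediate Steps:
D(m) = 10 (D(m) = 3 + (-3 - 1*(-10)) = 3 + (-3 + 10) = 3 + 7 = 10)
D(-21)*(4279 + y(1/72, -60)) = 10*(4279 - 60/72) = 10*(4279 - 60*1/72) = 10*(4279 - 5/6) = 10*(25669/6) = 128345/3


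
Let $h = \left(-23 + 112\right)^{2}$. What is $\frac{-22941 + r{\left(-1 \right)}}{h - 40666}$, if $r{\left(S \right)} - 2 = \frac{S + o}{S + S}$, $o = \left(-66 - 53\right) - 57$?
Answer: $\frac{45701}{65490} \approx 0.69783$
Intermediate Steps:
$o = -176$ ($o = -119 - 57 = -176$)
$h = 7921$ ($h = 89^{2} = 7921$)
$r{\left(S \right)} = 2 + \frac{-176 + S}{2 S}$ ($r{\left(S \right)} = 2 + \frac{S - 176}{S + S} = 2 + \frac{-176 + S}{2 S}$)
$\frac{-22941 + r{\left(-1 \right)}}{h - 40666} = \frac{-22941 - \left(- \frac{5}{2} + \frac{88}{-1}\right)}{7921 - 40666} = \frac{-22941 + \left(\frac{5}{2} - -88\right)}{-32745} = \left(-22941 + \left(\frac{5}{2} + 88\right)\right) \left(- \frac{1}{32745}\right) = \left(-22941 + \frac{181}{2}\right) \left(- \frac{1}{32745}\right) = \left(- \frac{45701}{2}\right) \left(- \frac{1}{32745}\right) = \frac{45701}{65490}$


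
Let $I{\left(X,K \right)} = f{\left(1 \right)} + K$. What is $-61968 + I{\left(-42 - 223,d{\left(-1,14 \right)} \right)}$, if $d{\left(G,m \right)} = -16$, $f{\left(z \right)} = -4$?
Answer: $-61988$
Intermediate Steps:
$I{\left(X,K \right)} = -4 + K$
$-61968 + I{\left(-42 - 223,d{\left(-1,14 \right)} \right)} = -61968 - 20 = -61988$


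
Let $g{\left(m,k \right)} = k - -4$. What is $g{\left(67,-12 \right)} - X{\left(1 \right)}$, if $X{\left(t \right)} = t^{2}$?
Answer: $-9$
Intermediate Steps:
$g{\left(m,k \right)} = 4 + k$ ($g{\left(m,k \right)} = k + 4 = 4 + k$)
$g{\left(67,-12 \right)} - X{\left(1 \right)} = \left(4 - 12\right) - 1^{2} = -8 - 1 = -9$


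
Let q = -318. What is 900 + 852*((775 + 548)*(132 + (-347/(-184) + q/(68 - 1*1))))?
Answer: 448636081167/3082 ≈ 1.4557e+8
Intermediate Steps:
900 + 852*((775 + 548)*(132 + (-347/(-184) + q/(68 - 1*1)))) = 900 + 852*((775 + 548)*(132 + (-347/(-184) - 318/(68 - 1*1)))) = 900 + 852*(1323*(132 + (-347*(-1/184) - 318/(68 - 1)))) = 900 + 852*(1323*(132 + (347/184 - 318/67))) = 900 + 852*(1323*(132 - 35263/12328)) = 900 + 852*(1323*(1592033/12328)) = 900 + 852*(2106259659/12328) = 900 + 448633307367/3082 = 448636081167/3082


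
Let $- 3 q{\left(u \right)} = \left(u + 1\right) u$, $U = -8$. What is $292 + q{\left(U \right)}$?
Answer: $\frac{820}{3} \approx 273.33$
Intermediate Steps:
$q{\left(u \right)} = - \frac{u \left(1 + u\right)}{3}$ ($q{\left(u \right)} = - \frac{\left(u + 1\right) u}{3} = - \frac{\left(1 + u\right) u}{3} = - \frac{u \left(1 + u\right)}{3}$)
$292 + q{\left(U \right)} = 292 - - \frac{8 \left(1 - 8\right)}{3} = 292 - \left(- \frac{8}{3}\right) \left(-7\right) = 292 - \frac{56}{3} = \frac{820}{3}$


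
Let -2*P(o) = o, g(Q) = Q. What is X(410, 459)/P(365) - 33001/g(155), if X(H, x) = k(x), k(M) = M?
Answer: -2437531/11315 ≈ -215.42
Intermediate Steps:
P(o) = -o/2
X(H, x) = x
X(410, 459)/P(365) - 33001/g(155) = 459/((-1/2*365)) - 33001/155 = 459/(-365/2) - 33001*1/155 = 459*(-2/365) - 33001/155 = -918/365 - 33001/155 = -2437531/11315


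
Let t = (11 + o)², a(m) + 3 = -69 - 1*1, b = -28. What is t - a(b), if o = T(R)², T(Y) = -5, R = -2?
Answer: 1369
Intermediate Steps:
o = 25 (o = (-5)² = 25)
a(m) = -73 (a(m) = -3 + (-69 - 1*1) = -3 + (-69 - 1) = -3 - 70 = -73)
t = 1296 (t = (11 + 25)² = 36² = 1296)
t - a(b) = 1296 - 1*(-73) = 1296 + 73 = 1369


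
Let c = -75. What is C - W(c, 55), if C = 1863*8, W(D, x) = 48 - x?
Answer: 14911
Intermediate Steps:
C = 14904
C - W(c, 55) = 14904 - (48 - 1*55) = 14904 - (48 - 55) = 14904 - 1*(-7) = 14904 + 7 = 14911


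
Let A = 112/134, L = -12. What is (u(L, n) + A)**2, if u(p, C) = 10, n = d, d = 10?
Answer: 527076/4489 ≈ 117.42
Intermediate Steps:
n = 10
A = 56/67 (A = 112*(1/134) = 56/67 ≈ 0.83582)
(u(L, n) + A)**2 = (10 + 56/67)**2 = (726/67)**2 = 527076/4489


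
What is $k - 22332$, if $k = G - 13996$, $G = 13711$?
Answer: $-22617$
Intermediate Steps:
$k = -285$ ($k = 13711 - 13996 = -285$)
$k - 22332 = -285 - 22332 = -22617$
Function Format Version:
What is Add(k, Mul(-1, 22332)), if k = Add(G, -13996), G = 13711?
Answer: -22617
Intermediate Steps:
k = -285 (k = Add(13711, -13996) = -285)
Add(k, Mul(-1, 22332)) = Add(-285, Mul(-1, 22332)) = Add(-285, -22332) = -22617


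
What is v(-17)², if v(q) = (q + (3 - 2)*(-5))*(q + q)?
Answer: 559504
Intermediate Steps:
v(q) = 2*q*(-5 + q) (v(q) = (q + 1*(-5))*(2*q) = (q - 5)*(2*q) = (-5 + q)*(2*q) = 2*q*(-5 + q))
v(-17)² = (2*(-17)*(-5 - 17))² = (2*(-17)*(-22))² = 748² = 559504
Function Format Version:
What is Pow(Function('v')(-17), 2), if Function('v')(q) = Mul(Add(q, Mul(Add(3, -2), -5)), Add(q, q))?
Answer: 559504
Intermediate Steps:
Function('v')(q) = Mul(2, q, Add(-5, q)) (Function('v')(q) = Mul(Add(q, Mul(1, -5)), Mul(2, q)) = Mul(Add(q, -5), Mul(2, q)) = Mul(Add(-5, q), Mul(2, q)) = Mul(2, q, Add(-5, q)))
Pow(Function('v')(-17), 2) = Pow(Mul(2, -17, Add(-5, -17)), 2) = Pow(Mul(2, -17, -22), 2) = Pow(748, 2) = 559504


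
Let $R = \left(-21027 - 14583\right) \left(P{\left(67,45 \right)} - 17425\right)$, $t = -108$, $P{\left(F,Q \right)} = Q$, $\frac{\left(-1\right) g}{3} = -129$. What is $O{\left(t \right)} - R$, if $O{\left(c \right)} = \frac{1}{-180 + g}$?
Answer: $- \frac{128112672599}{207} \approx -6.189 \cdot 10^{8}$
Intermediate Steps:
$g = 387$ ($g = \left(-3\right) \left(-129\right) = 387$)
$R = 618901800$ ($R = \left(-21027 - 14583\right) \left(45 - 17425\right) = \left(-35610\right) \left(-17380\right) = 618901800$)
$O{\left(c \right)} = \frac{1}{207}$ ($O{\left(c \right)} = \frac{1}{-180 + 387} = \frac{1}{207}$)
$O{\left(t \right)} - R = \frac{1}{207} - 618901800 = - \frac{128112672599}{207}$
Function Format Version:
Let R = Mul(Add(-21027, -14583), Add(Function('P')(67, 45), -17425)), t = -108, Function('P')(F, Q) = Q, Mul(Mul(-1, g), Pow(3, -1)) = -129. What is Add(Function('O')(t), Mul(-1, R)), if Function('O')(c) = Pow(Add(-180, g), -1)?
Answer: Rational(-128112672599, 207) ≈ -6.1890e+8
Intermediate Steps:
g = 387 (g = Mul(-3, -129) = 387)
R = 618901800 (R = Mul(Add(-21027, -14583), Add(45, -17425)) = Mul(-35610, -17380) = 618901800)
Function('O')(c) = Rational(1, 207) (Function('O')(c) = Pow(Add(-180, 387), -1) = Pow(207, -1) = Rational(1, 207))
Add(Function('O')(t), Mul(-1, R)) = Add(Rational(1, 207), Mul(-1, 618901800)) = Add(Rational(1, 207), -618901800) = Rational(-128112672599, 207)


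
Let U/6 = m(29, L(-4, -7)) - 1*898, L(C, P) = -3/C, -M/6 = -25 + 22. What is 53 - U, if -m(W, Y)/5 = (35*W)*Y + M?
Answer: 57637/2 ≈ 28819.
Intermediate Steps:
M = 18 (M = -6*(-25 + 22) = -6*(-3) = 18)
m(W, Y) = -90 - 175*W*Y (m(W, Y) = -5*((35*W)*Y + 18) = -5*(35*W*Y + 18) = -5*(18 + 35*W*Y) = -90 - 175*W*Y)
U = -57531/2 (U = 6*((-90 - 175*29*(-3/(-4))) - 1*898) = 6*((-90 - 175*29*(-3*(-¼))) - 898) = 6*((-90 - 175*29*¾) - 898) = 6*((-90 - 15225/4) - 898) = 6*(-15585/4 - 898) = 6*(-19177/4) = -57531/2 ≈ -28766.)
53 - U = 53 - 1*(-57531/2) = 53 + 57531/2 = 57637/2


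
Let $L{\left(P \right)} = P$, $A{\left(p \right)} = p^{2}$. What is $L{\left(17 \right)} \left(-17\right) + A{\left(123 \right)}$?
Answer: $14840$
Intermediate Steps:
$L{\left(17 \right)} \left(-17\right) + A{\left(123 \right)} = 17 \left(-17\right) + 123^{2} = -289 + 15129 = 14840$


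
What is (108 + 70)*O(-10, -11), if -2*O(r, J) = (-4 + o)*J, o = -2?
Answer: -5874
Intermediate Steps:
O(r, J) = 3*J (O(r, J) = -(-4 - 2)*J/2 = -(-3)*J = 3*J)
(108 + 70)*O(-10, -11) = (108 + 70)*(3*(-11)) = 178*(-33) = -5874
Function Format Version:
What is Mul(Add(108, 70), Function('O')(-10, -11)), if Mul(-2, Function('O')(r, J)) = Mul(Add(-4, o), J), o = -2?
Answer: -5874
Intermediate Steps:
Function('O')(r, J) = Mul(3, J) (Function('O')(r, J) = Mul(Rational(-1, 2), Mul(Add(-4, -2), J)) = Mul(Rational(-1, 2), Mul(-6, J)) = Mul(3, J))
Mul(Add(108, 70), Function('O')(-10, -11)) = Mul(Add(108, 70), Mul(3, -11)) = Mul(178, -33) = -5874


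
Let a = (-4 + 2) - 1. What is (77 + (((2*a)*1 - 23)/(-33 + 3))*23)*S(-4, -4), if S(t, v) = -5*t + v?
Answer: 23816/15 ≈ 1587.7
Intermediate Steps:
S(t, v) = v - 5*t
a = -3 (a = -2 - 1 = -3)
(77 + (((2*a)*1 - 23)/(-33 + 3))*23)*S(-4, -4) = (77 + (((2*(-3))*1 - 23)/(-33 + 3))*23)*(-4 - 5*(-4)) = (77 + ((-6*1 - 23)/(-30))*23)*(-4 + 20) = (77 + ((-6 - 23)*(-1/30))*23)*16 = (77 - 29*(-1/30)*23)*16 = (77 + (29/30)*23)*16 = (77 + 667/30)*16 = (2977/30)*16 = 23816/15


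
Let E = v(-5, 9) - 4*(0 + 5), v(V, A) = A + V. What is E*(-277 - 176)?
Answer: 7248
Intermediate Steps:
E = -16 (E = (9 - 5) - 4*(0 + 5) = 4 - 4*5 = 4 - 1*20 = 4 - 20 = -16)
E*(-277 - 176) = -16*(-277 - 176) = -16*(-453) = 7248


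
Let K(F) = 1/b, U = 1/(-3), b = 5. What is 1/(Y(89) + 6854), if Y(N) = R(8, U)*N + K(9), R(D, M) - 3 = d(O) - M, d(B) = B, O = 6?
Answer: 15/115273 ≈ 0.00013013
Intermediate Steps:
U = -1/3 ≈ -0.33333
K(F) = 1/5
R(D, M) = 9 - M (R(D, M) = 3 + (6 - M) = 9 - M)
Y(N) = 1/5 + 28*N/3 (Y(N) = (9 - 1*(-1/3))*N + 1/5 = (9 + 1/3)*N + 1/5 = 28*N/3 + 1/5 = 1/5 + 28*N/3)
1/(Y(89) + 6854) = 1/((1/5 + (28/3)*89) + 6854) = 1/((1/5 + 2492/3) + 6854) = 1/(12463/15 + 6854) = 1/(115273/15) = 15/115273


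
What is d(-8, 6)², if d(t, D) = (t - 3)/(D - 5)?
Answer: 121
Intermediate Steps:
d(t, D) = (-3 + t)/(-5 + D)
d(-8, 6)² = ((-3 - 8)/(-5 + 6))² = (-11/1)² = (1*(-11))² = (-11)² = 121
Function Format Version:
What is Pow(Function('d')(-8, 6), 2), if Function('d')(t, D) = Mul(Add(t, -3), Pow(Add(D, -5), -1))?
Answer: 121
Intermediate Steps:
Function('d')(t, D) = Mul(Pow(Add(-5, D), -1), Add(-3, t)) (Function('d')(t, D) = Mul(Add(-3, t), Pow(Add(-5, D), -1)) = Mul(Pow(Add(-5, D), -1), Add(-3, t)))
Pow(Function('d')(-8, 6), 2) = Pow(Mul(Pow(Add(-5, 6), -1), Add(-3, -8)), 2) = Pow(Mul(Pow(1, -1), -11), 2) = Pow(Mul(1, -11), 2) = Pow(-11, 2) = 121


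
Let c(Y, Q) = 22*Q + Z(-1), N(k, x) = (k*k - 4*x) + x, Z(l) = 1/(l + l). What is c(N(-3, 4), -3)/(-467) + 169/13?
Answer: 12275/934 ≈ 13.142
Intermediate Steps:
Z(l) = 1/(2*l)
N(k, x) = k² - 3*x (N(k, x) = (k² - 4*x) + x = k² - 3*x)
c(Y, Q) = -½ + 22*Q (c(Y, Q) = 22*Q + (½)/(-1) = 22*Q + (½)*(-1) = 22*Q - ½ = -½ + 22*Q)
c(N(-3, 4), -3)/(-467) + 169/13 = (-½ + 22*(-3))/(-467) + 169/13 = (-½ - 66)*(-1/467) + 169*(1/13) = -133/2*(-1/467) + 13 = 133/934 + 13 = 12275/934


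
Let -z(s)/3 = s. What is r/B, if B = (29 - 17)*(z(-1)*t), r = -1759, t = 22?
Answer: -1759/792 ≈ -2.2210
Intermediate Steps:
z(s) = -3*s
B = 792 (B = (29 - 17)*(-3*(-1)*22) = 12*(3*22) = 12*66 = 792)
r/B = -1759/792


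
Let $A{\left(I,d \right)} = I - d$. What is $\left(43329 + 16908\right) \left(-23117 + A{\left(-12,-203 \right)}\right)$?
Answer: $-1380993462$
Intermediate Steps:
$\left(43329 + 16908\right) \left(-23117 + A{\left(-12,-203 \right)}\right) = \left(43329 + 16908\right) \left(-23117 - -191\right) = 60237 \left(-23117 + \left(-12 + 203\right)\right) = 60237 \left(-23117 + 191\right) = 60237 \left(-22926\right) = -1380993462$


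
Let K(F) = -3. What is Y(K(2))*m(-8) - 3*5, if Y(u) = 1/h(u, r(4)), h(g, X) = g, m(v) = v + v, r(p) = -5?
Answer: -29/3 ≈ -9.6667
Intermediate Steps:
m(v) = 2*v
Y(u) = 1/u
Y(K(2))*m(-8) - 3*5 = (2*(-8))/(-3) - 3*5 = -⅓*(-16) - 15 = 16/3 - 15 = -29/3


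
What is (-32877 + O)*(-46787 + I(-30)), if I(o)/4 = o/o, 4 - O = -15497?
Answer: 812901408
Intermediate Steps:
O = 15501 (O = 4 - 1*(-15497) = 4 + 15497 = 15501)
I(o) = 4 (I(o) = 4*(o/o) = 4*1 = 4)
(-32877 + O)*(-46787 + I(-30)) = (-32877 + 15501)*(-46787 + 4) = -17376*(-46783) = 812901408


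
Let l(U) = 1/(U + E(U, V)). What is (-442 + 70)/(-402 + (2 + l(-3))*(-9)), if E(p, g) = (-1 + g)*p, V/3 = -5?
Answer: 1860/2101 ≈ 0.88529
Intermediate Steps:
V = -15 (V = 3*(-5) = -15)
E(p, g) = p*(-1 + g)
l(U) = -1/(15*U) (l(U) = 1/(U + U*(-1 - 15)) = 1/(U + U*(-16)) = 1/(U - 16*U) = 1/(-15*U) = -1/(15*U))
(-442 + 70)/(-402 + (2 + l(-3))*(-9)) = (-442 + 70)/(-402 + (2 - 1/15/(-3))*(-9)) = -372/(-402 + (2 - 1/15*(-1/3))*(-9)) = -372/(-402 + (2 + 1/45)*(-9)) = -372/(-402 + (91/45)*(-9)) = -372/(-402 - 91/5) = -372/(-2101/5) = -372*(-5/2101) = 1860/2101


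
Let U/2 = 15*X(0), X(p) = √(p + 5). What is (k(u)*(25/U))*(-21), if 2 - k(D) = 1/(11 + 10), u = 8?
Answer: -41*√5/6 ≈ -15.280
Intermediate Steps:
X(p) = √(5 + p)
k(D) = 41/21 (k(D) = 2 - 1/(11 + 10) = 2 - 1/21 = 41/21)
U = 30*√5 (U = 2*(15*√(5 + 0)) = 2*(15*√5) = 30*√5 ≈ 67.082)
(k(u)*(25/U))*(-21) = (41*(25/((30*√5)))/21)*(-21) = (41*(25*(√5/150))/21)*(-21) = (41*(√5/6)/21)*(-21) = (41*√5/126)*(-21) = -41*√5/6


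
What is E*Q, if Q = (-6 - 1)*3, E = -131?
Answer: 2751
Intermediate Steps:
Q = -21 (Q = -7*3 = -21)
E*Q = -131*(-21) = 2751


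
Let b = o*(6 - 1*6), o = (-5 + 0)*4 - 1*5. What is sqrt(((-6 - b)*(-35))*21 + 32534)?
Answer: 4*sqrt(2309) ≈ 192.21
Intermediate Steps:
o = -25 (o = -5*4 - 5 = -20 - 5 = -25)
b = 0 (b = -25*(6 - 1*6) = -25*(6 - 6) = -25*0 = 0)
sqrt(((-6 - b)*(-35))*21 + 32534) = sqrt(((-6 - 1*0)*(-35))*21 + 32534) = sqrt(((-6 + 0)*(-35))*21 + 32534) = sqrt(-6*(-35)*21 + 32534) = sqrt(210*21 + 32534) = sqrt(4410 + 32534) = sqrt(36944) = 4*sqrt(2309)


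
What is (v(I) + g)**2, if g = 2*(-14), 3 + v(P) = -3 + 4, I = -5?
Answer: 900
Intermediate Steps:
v(P) = -2 (v(P) = -3 + (-3 + 4) = -3 + 1 = -2)
g = -28
(v(I) + g)**2 = (-2 - 28)**2 = (-30)**2 = 900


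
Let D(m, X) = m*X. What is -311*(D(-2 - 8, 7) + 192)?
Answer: -37942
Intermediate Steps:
D(m, X) = X*m
-311*(D(-2 - 8, 7) + 192) = -311*(7*(-2 - 8) + 192) = -311*(7*(-10) + 192) = -311*(-70 + 192) = -311*122 = -37942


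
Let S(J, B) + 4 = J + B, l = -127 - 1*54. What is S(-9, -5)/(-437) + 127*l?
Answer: -10045301/437 ≈ -22987.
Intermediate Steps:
l = -181 (l = -127 - 54 = -181)
S(J, B) = -4 + B + J (S(J, B) = -4 + (J + B) = -4 + (B + J) = -4 + B + J)
S(-9, -5)/(-437) + 127*l = (-4 - 5 - 9)/(-437) + 127*(-181) = -18*(-1/437) - 22987 = 18/437 - 22987 = -10045301/437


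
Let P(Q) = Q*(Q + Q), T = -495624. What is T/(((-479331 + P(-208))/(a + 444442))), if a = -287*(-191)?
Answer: 247444742616/392803 ≈ 6.2995e+5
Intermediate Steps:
P(Q) = 2*Q**2 (P(Q) = Q*(2*Q) = 2*Q**2)
a = 54817
T/(((-479331 + P(-208))/(a + 444442))) = -495624*(54817 + 444442)/(-479331 + 2*(-208)**2) = -495624*499259/(-479331 + 2*43264) = -495624*499259/(-479331 + 86528) = -495624/((-392803*1/499259)) = -495624/(-392803/499259) = -495624*(-499259/392803) = 247444742616/392803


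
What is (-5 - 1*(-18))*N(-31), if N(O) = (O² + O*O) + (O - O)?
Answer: 24986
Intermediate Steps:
N(O) = 2*O² (N(O) = (O² + O²) + 0 = 2*O² + 0 = 2*O²)
(-5 - 1*(-18))*N(-31) = (-5 - 1*(-18))*(2*(-31)²) = (-5 + 18)*(2*961) = 13*1922 = 24986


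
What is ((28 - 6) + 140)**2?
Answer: 26244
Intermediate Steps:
((28 - 6) + 140)**2 = (22 + 140)**2 = 162**2 = 26244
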